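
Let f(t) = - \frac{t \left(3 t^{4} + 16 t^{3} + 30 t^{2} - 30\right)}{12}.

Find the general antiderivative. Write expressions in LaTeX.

A candidate is checked by its d/dt: the result must match f(t).
Check: d/dt[- \frac{t^{6}}{24} - \frac{4 t^{5}}{15} - \frac{5 t^{4}}{8} + \frac{5 t^{2}}{4}] = - \frac{t^{5}}{4} - \frac{4 t^{4}}{3} - \frac{5 t^{3}}{2} + \frac{5 t}{2}, which equals f(t).

F(t) = - \frac{t^{6}}{24} - \frac{4 t^{5}}{15} - \frac{5 t^{4}}{8} + \frac{5 t^{2}}{4} + C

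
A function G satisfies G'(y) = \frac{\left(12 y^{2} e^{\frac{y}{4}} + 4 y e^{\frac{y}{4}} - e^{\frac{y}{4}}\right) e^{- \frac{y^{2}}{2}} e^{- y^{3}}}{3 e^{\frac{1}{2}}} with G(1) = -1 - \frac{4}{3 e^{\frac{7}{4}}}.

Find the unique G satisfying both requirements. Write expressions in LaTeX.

G(y) = - \frac{4 e^{\frac{y}{4}} e^{- \frac{y^{2}}{2}} e^{- y^{3}}}{3 e^{\frac{1}{2}}} - 1

The substitution u = - y^{3} - \frac{y^{2}}{2} + \frac{y}{4} - \frac{1}{2} works: G'(y) is exactly (dG/du)*(du/dy) for that inner function.
A general antiderivative is - \frac{4 e^{- y^{3} - \frac{y^{2}}{2} + \frac{y}{4} - \frac{1}{2}}}{3} + C.
The condition gives C = -1 - \frac{4}{3 e^{\frac{7}{4}}} - (- \frac{4}{3 e^{\frac{7}{4}}}) = -1.
So G(y) = - \frac{4 e^{\frac{y}{4}} e^{- \frac{y^{2}}{2}} e^{- y^{3}}}{3 e^{\frac{1}{2}}} - 1.
Check: d/dy[- \frac{4 e^{\frac{y}{4}} e^{- \frac{y^{2}}{2}} e^{- y^{3}}}{3 e^{\frac{1}{2}}} - 1] = \frac{\left(12 y^{2} e^{\frac{y}{4}} + 4 y e^{\frac{y}{4}} - e^{\frac{y}{4}}\right) e^{- \frac{y^{2}}{2}} e^{- y^{3}}}{3 e^{\frac{1}{2}}} = G'(y).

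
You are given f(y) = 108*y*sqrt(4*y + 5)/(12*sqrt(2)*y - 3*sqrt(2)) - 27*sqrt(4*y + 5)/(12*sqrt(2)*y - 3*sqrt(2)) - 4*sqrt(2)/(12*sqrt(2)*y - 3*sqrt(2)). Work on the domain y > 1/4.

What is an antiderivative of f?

The integrand splits into summands that can be handled one at a time.
Check: d/dy[3*(2*y + 5/2)**(3/2) - log(2*y - 1/2)/3] = (108*y*sqrt(4*y + 5) - 27*sqrt(4*y + 5) - 4*sqrt(2))/(12*sqrt(2)*y - 3*sqrt(2)), which equals f(y).

An antiderivative is F(y) = 3*(2*y + 5/2)**(3/2) - log(2*y - 1/2)/3.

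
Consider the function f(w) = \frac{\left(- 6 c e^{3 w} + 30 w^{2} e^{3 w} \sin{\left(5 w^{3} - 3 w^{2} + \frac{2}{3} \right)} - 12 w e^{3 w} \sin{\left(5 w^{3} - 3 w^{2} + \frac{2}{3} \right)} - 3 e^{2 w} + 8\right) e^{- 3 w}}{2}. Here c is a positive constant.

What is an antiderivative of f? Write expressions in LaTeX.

Check any antiderivative F(w) by computing F'(w) and comparing it with f(w).
Check: d/dw[- \frac{\left(18 c w e^{3 w} + 6 e^{3 w} \cos{\left(5 w^{3} - 3 w^{2} + \frac{2}{3} \right)} - 9 e^{2 w} + 8\right) e^{- 3 w}}{6}] = \frac{\left(- 6 c e^{3 w} + 30 w^{2} e^{3 w} \sin{\left(5 w^{3} - 3 w^{2} + \frac{2}{3} \right)} - 12 w e^{3 w} \sin{\left(5 w^{3} - 3 w^{2} + \frac{2}{3} \right)} - 3 e^{2 w} + 8\right) e^{- 3 w}}{2} = f(w).

An antiderivative is F(w) = - \frac{\left(18 c w e^{3 w} + 6 e^{3 w} \cos{\left(5 w^{3} - 3 w^{2} + \frac{2}{3} \right)} - 9 e^{2 w} + 8\right) e^{- 3 w}}{6}.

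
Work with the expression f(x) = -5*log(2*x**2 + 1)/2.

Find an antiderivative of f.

Differentiate the proposed F(x) back; it has to land on f(x) exactly.
Check: d/dx[-5*(x*log(2*x**2 + 1) - 2*x + sqrt(2)*atan(sqrt(2)*x))/2] = -5*log(2*x**2 + 1)/2 = f(x).

An antiderivative is F(x) = -5*(x*log(2*x**2 + 1) - 2*x + sqrt(2)*atan(sqrt(2)*x))/2.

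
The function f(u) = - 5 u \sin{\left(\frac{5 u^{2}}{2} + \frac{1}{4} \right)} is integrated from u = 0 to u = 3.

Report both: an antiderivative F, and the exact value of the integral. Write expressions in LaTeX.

The substitution w = \frac{5 u^{2}}{2} + \frac{1}{4} works: f is exactly (dF/dw)*(dw/du) for that inner function.
F(u) = \cos{\left(\frac{5 u^{2}}{2} + \frac{1}{4} \right)} is an antiderivative of f.
Check: d/du[\cos{\left(\frac{5 u^{2}}{2} + \frac{1}{4} \right)}] = - 5 u \sin{\left(\frac{5 u^{2}}{2} + \frac{1}{4} \right)} = f(u).
F(3) = \cos{\left(\frac{91}{4} \right)}; F(0) = \cos{\left(\frac{1}{4} \right)}.
Integral = F(3) - F(0) = - \cos{\left(\frac{1}{4} \right)} + \cos{\left(\frac{91}{4} \right)}.

Antiderivative: F(u) = \cos{\left(\frac{5 u^{2}}{2} + \frac{1}{4} \right)}; value = - \cos{\left(\frac{1}{4} \right)} + \cos{\left(\frac{91}{4} \right)}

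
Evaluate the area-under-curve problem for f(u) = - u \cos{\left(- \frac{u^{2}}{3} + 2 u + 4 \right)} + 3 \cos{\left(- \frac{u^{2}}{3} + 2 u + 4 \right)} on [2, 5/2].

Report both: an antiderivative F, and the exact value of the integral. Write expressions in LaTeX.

The substitution w = - \frac{u^{2}}{3} + 2 u + 4 works: f is exactly (dF/dw)*(dw/du) for that inner function.
F(u) = \frac{3 \sin{\left(- \frac{u^{2}}{3} + 2 u + 4 \right)}}{2} is an antiderivative of f.
Check: d/du[\frac{3 \sin{\left(- \frac{u^{2}}{3} + 2 u + 4 \right)}}{2}] = - u \cos{\left(- \frac{u^{2}}{3} + 2 u + 4 \right)} + 3 \cos{\left(- \frac{u^{2}}{3} + 2 u + 4 \right)} = f(u).
F(5/2) = \frac{3 \sin{\left(\frac{83}{12} \right)}}{2}; F(2) = \frac{3 \sin{\left(\frac{20}{3} \right)}}{2}.
Integral = F(5/2) - F(2) = - \frac{3 \sin{\left(\frac{20}{3} \right)}}{2} + \frac{3 \sin{\left(\frac{83}{12} \right)}}{2}.

Antiderivative: F(u) = \frac{3 \sin{\left(- \frac{u^{2}}{3} + 2 u + 4 \right)}}{2}; value = - \frac{3 \sin{\left(\frac{20}{3} \right)}}{2} + \frac{3 \sin{\left(\frac{83}{12} \right)}}{2}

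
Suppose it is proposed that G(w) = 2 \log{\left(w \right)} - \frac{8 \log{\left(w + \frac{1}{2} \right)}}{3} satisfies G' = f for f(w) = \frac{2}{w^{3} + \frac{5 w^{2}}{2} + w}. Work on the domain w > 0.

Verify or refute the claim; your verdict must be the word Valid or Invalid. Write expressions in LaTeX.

Invalid: d/dw[G] - f = - \frac{2}{3 w + 6}, which is not 0.

d/dw[G] = \frac{6 - 4 w}{6 w^{2} + 3 w}
d/dw[G] - f(w) = - \frac{2}{3 w + 6} != 0.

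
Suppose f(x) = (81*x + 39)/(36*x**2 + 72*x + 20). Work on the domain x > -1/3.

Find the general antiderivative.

F(x) = (log(3*x + 1) + 8*log(3*x + 5))/4 + C

Whatever form F(x) takes, F'(x) = f(x) is non-negotiable.
Check: d/dx[(log(3*x + 1) + 8*log(3*x + 5))/4] = (81*x + 39)/(36*x**2 + 72*x + 20) = f(x).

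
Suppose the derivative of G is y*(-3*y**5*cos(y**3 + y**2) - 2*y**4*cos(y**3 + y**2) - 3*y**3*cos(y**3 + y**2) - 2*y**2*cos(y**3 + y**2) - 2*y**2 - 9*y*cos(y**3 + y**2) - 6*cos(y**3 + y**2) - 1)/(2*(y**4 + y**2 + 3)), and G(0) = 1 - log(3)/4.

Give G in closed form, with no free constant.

G(y) = -(log(y**4 + y**2 + 3) + 2*sin(y**3 + y**2) - 4)/4

The proposed G(y) is checked by its d/dy: the result must match the given G'(y).
A general antiderivative is -log(y**4 + y**2 + 3)/4 - sin(y**3 + y**2)/2 + C.
The condition gives C = 1 - log(3)/4 - (-log(3)/4) = 1.
So G(y) = -(log(y**4 + y**2 + 3) + 2*sin(y**3 + y**2) - 4)/4.
Check: d/dy[-(log(y**4 + y**2 + 3) + 2*sin(y**3 + y**2) - 4)/4] = (-3*y**6*cos(y**3 + y**2) - 2*y**5*cos(y**3 + y**2) - 3*y**4*cos(y**3 + y**2) - 2*y**3*cos(y**3 + y**2) - 2*y**3 - 9*y**2*cos(y**3 + y**2) - 6*y*cos(y**3 + y**2) - y)/(2*y**4 + 2*y**2 + 6), which equals G'(y).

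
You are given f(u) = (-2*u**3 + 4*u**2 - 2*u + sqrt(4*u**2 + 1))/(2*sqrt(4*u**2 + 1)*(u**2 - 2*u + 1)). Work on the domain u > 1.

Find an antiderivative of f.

An antiderivative is F(u) = -(u*sqrt(4*u**2 + 1) - sqrt(4*u**2 + 1) + 2)/(4*(u - 1)).

An antiderivative F(u) passes only if d/du[F] lands on f(u) exactly.
Check: d/du[-(u*sqrt(4*u**2 + 1) - sqrt(4*u**2 + 1) + 2)/(4*(u - 1))] = (-2*u**3 + 4*u**2 - 2*u + sqrt(4*u**2 + 1))/(2*u**2*sqrt(4*u**2 + 1) - 4*u*sqrt(4*u**2 + 1) + 2*sqrt(4*u**2 + 1)), which equals f(u).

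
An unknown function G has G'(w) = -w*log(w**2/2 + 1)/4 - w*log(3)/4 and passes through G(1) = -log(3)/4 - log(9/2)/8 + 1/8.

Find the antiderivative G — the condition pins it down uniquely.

G(w) = (-w**2*log(3*w**2/2 + 3) + w**2 - 2*log(w**2 + 2))/8

Integrate term by term and add the pieces.
A general antiderivative is -w**2*log(3*w**2/2 + 3)/8 + w**2/8 - log(w**2 + 2)/4 + C.
The condition gives C = -log(3)/4 - log(9/2)/8 + 1/8 - (-log(3)/4 - log(9/2)/8 + 1/8) = 0.
So G(w) = (-w**2*log(3*w**2/2 + 3) + w**2 - 2*log(w**2 + 2))/8.
Check: d/dw[(-w**2*log(3*w**2/2 + 3) + w**2 - 2*log(w**2 + 2))/8] = -w*log(w**2/2 + 1)/4 - w*log(3)/4 = G'(w).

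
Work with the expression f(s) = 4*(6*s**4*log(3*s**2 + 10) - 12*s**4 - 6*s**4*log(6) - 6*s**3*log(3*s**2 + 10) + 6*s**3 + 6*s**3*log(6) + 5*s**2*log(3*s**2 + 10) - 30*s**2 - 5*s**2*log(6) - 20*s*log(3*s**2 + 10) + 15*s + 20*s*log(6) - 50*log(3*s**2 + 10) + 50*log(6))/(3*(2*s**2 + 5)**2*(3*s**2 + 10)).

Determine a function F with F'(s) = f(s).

Any candidate F(s) must reproduce f(s) exactly when differentiated.
Check: d/ds[-4*s*log(s**2/2 + 5/3)/(6*s**2 + 15) + 2*log(s**2/2 + 5/3)/(6*s**2 + 15)] = (24*s**4*log(3*s**2 + 10) - 48*s**4 - 24*s**4*log(6) - 24*s**3*log(3*s**2 + 10) + 24*s**3 + 24*s**3*log(6) + 20*s**2*log(3*s**2 + 10) - 120*s**2 - 20*s**2*log(6) - 80*s*log(3*s**2 + 10) + 60*s + 80*s*log(6) - 200*log(3*s**2 + 10) + 200*log(6))/(36*s**6 + 300*s**4 + 825*s**2 + 750), which equals f(s).

An antiderivative is F(s) = -4*s*log(s**2/2 + 5/3)/(6*s**2 + 15) + 2*log(s**2/2 + 5/3)/(6*s**2 + 15).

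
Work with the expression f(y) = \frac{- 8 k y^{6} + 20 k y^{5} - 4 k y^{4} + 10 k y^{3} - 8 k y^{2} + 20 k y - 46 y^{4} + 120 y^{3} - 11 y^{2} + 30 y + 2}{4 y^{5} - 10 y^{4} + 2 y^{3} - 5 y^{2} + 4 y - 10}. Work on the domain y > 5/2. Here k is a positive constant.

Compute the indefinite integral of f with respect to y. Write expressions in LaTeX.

Check any antiderivative F(y) by computing F'(y) and comparing it with f(y).
Check: d/dy[\frac{- 2 k y^{2} + \log{\left(2 y - 5 \right)} - 6 \log{\left(y^{4} + \frac{y^{2}}{2} + 1 \right)}}{2}] = \frac{- 8 k y^{6} + 20 k y^{5} - 4 k y^{4} + 10 k y^{3} - 8 k y^{2} + 20 k y - 46 y^{4} + 120 y^{3} - 11 y^{2} + 30 y + 2}{4 y^{5} - 10 y^{4} + 2 y^{3} - 5 y^{2} + 4 y - 10} = f(y).

F(y) = \frac{- 2 k y^{2} + \log{\left(2 y - 5 \right)} - 6 \log{\left(y^{4} + \frac{y^{2}}{2} + 1 \right)}}{2} + C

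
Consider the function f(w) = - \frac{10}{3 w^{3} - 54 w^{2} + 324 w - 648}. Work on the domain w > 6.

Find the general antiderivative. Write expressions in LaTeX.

F(w) = \frac{5}{3 \left(w - 6\right)^{2}} + C

Differentiate the proposed F(w) back; it has to land on f(w) exactly.
Check: d/dw[\frac{5}{3 \left(w - 6\right)^{2}}] = - \frac{10}{3 w^{3} - 54 w^{2} + 324 w - 648} = f(w).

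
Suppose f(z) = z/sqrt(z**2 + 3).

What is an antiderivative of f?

f matches the chain-rule pattern g'(h)*h' with inner function h(z) = z**2 + 3; substituting u = h(z) collapses the integral.
Check: d/dz[sqrt(z**2 + 3)] = z/sqrt(z**2 + 3) = f(z).

An antiderivative is F(z) = sqrt(z**2 + 3).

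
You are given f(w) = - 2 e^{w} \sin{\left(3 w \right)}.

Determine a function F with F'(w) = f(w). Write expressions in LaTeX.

An antiderivative is F(w) = \frac{\left(- \sin{\left(3 w \right)} + 3 \cos{\left(3 w \right)}\right) e^{w}}{5}.

Any candidate F(w) must reproduce f(w) exactly when differentiated.
Check: d/dw[\frac{\left(- \sin{\left(3 w \right)} + 3 \cos{\left(3 w \right)}\right) e^{w}}{5}] = - 2 e^{w} \sin{\left(3 w \right)} = f(w).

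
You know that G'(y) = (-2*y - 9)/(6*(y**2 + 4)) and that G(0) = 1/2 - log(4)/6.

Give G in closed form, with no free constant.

G(y) = -(2*log(y**2 + 4) + 9*atan(y/2) - 6)/12

Differentiate the proposed G(y) back; it has to land on the given G'(y).
A general antiderivative is -log(y**2 + 4)/6 - 3*atan(y/2)/4 + C.
The condition gives C = 1/2 - log(4)/6 - (-log(4)/6) = 1/2.
So G(y) = -(2*log(y**2 + 4) + 9*atan(y/2) - 6)/12.
Check: d/dy[-(2*log(y**2 + 4) + 9*atan(y/2) - 6)/12] = (-2*y - 9)/(6*y**2 + 24), which equals G'(y).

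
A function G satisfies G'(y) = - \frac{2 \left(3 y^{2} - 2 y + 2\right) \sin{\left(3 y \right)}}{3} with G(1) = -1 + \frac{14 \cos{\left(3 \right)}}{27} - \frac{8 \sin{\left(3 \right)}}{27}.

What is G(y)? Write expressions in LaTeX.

G(y) = \frac{2 y^{2} \cos{\left(3 y \right)}}{3} - \frac{4 y \sin{\left(3 y \right)}}{9} - \frac{4 y \cos{\left(3 y \right)}}{9} + \frac{4 \sin{\left(3 y \right)}}{27} + \frac{8 \cos{\left(3 y \right)}}{27} - 1

A first test for any G(y): its y-derivative must equal the given G'(y).
A general antiderivative is \frac{2 y^{2} \cos{\left(3 y \right)}}{3} - \frac{4 y \sin{\left(3 y \right)}}{9} - \frac{4 y \cos{\left(3 y \right)}}{9} + \frac{4 \sin{\left(3 y \right)}}{27} + \frac{8 \cos{\left(3 y \right)}}{27} + C.
The condition gives C = -1 + \frac{14 \cos{\left(3 \right)}}{27} - \frac{8 \sin{\left(3 \right)}}{27} - (\frac{14 \cos{\left(3 \right)}}{27} - \frac{8 \sin{\left(3 \right)}}{27}) = -1.
So G(y) = \frac{2 y^{2} \cos{\left(3 y \right)}}{3} - \frac{4 y \sin{\left(3 y \right)}}{9} - \frac{4 y \cos{\left(3 y \right)}}{9} + \frac{4 \sin{\left(3 y \right)}}{27} + \frac{8 \cos{\left(3 y \right)}}{27} - 1.
Check: d/dy[\frac{2 y^{2} \cos{\left(3 y \right)}}{3} - \frac{4 y \sin{\left(3 y \right)}}{9} - \frac{4 y \cos{\left(3 y \right)}}{9} + \frac{4 \sin{\left(3 y \right)}}{27} + \frac{8 \cos{\left(3 y \right)}}{27} - 1] = - 2 y^{2} \sin{\left(3 y \right)} + \frac{4 y \sin{\left(3 y \right)}}{3} - \frac{4 \sin{\left(3 y \right)}}{3}, which equals G'(y).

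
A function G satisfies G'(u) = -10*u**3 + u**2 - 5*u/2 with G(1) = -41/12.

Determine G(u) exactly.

Integrate term by term and add the pieces.
A general antiderivative is -5*u**4/2 + u**3/3 - 5*u**2/4 + C.
The condition gives C = -41/12 - (-41/12) = 0.
So G(u) = -5*u**4/2 + u**3/3 - 5*u**2/4.
Check: d/du[-5*u**4/2 + u**3/3 - 5*u**2/4] = -10*u**3 + u**2 - 5*u/2 = G'(u).

G(u) = -5*u**4/2 + u**3/3 - 5*u**2/4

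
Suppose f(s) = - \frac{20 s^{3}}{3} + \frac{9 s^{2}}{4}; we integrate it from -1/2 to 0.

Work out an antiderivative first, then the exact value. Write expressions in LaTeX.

The integrand splits into summands that can be handled one at a time.
F(s) = - \frac{5 s^{4}}{3} + \frac{3 s^{3}}{4} is an antiderivative of f.
Check: d/ds[- \frac{5 s^{4}}{3} + \frac{3 s^{3}}{4}] = - \frac{20 s^{3}}{3} + \frac{9 s^{2}}{4} = f(s).
F(0) = 0; F(-1/2) = - \frac{19}{96}.
Integral = F(0) - F(-1/2) = \frac{19}{96}.

Antiderivative: F(s) = - \frac{5 s^{4}}{3} + \frac{3 s^{3}}{4}; value = \frac{19}{96}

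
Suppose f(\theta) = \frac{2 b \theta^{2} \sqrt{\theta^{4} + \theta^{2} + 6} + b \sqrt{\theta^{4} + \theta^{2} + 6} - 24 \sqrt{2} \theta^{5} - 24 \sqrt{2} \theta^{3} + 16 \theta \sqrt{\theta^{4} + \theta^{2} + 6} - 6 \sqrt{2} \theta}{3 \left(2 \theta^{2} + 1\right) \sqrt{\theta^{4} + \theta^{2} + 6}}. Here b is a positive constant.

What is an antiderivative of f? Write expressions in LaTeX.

An antiderivative is F(\theta) = \frac{\sqrt{2} \left(\sqrt{2} b \theta - 12 \sqrt{\theta^{4} + \theta^{2} + 6} + 4 \sqrt{2} \log{\left(2 \theta^{2} + 1 \right)}\right)}{6}.

An antiderivative F(\theta) passes only if d/d\theta[F] lands on f(\theta) exactly.
Check: d/d\theta[\frac{\sqrt{2} \left(\sqrt{2} b \theta - 12 \sqrt{\theta^{4} + \theta^{2} + 6} + 4 \sqrt{2} \log{\left(2 \theta^{2} + 1 \right)}\right)}{6}] = \frac{2 b \theta^{2} \sqrt{\theta^{4} + \theta^{2} + 6} + b \sqrt{\theta^{4} + \theta^{2} + 6} - 24 \sqrt{2} \theta^{5} - 24 \sqrt{2} \theta^{3} + 16 \theta \sqrt{\theta^{4} + \theta^{2} + 6} - 6 \sqrt{2} \theta}{6 \theta^{2} \sqrt{\theta^{4} + \theta^{2} + 6} + 3 \sqrt{\theta^{4} + \theta^{2} + 6}}, which equals f(\theta).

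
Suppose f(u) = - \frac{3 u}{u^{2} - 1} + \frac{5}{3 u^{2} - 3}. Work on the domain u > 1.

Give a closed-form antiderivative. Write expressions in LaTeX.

An antiderivative is F(u) = - \frac{2 \log{\left(u - 1 \right)} + 7 \log{\left(u + 1 \right)}}{3}.

The denominator factors as 3 \left(u - 1\right) \left(u + 1\right); partial fractions split f into directly integrable pieces: - \frac{7}{3 \left(u + 1\right)} - \frac{2}{3 \left(u - 1\right)}.
Check: d/du[- \frac{2 \log{\left(u - 1 \right)} + 7 \log{\left(u + 1 \right)}}{3}] = \frac{5 - 9 u}{3 u^{2} - 3}, which equals f(u).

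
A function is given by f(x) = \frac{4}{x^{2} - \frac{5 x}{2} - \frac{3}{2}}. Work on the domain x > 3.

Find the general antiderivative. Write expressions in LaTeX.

F(x) = \frac{8 \log{\left(x - 3 \right)}}{7} - \frac{8 \log{\left(x + \frac{1}{2} \right)}}{7} + C

Factor the denominator (\left(x - 3\right) \left(2 x + 1\right)) and decompose: f = - \frac{16}{7 \left(2 x + 1\right)} + \frac{8}{7 \left(x - 3\right)}; each piece integrates to a log, atan, or power term.
Check: d/dx[\frac{8 \log{\left(x - 3 \right)}}{7} - \frac{8 \log{\left(x + \frac{1}{2} \right)}}{7}] = \frac{8}{2 x^{2} - 5 x - 3}, which equals f(x).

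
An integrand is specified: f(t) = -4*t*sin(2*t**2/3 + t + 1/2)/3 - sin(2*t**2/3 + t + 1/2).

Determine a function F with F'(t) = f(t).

The substitution u = 2*t**2/3 + t + 1/2 works: f is exactly (dF/du)*(du/dt) for that inner function.
Check: d/dt[cos(2*t**2/3 + t + 1/2)] = -4*t*sin(2*t**2/3 + t + 1/2)/3 - sin(2*t**2/3 + t + 1/2) = f(t).

An antiderivative is F(t) = cos(2*t**2/3 + t + 1/2).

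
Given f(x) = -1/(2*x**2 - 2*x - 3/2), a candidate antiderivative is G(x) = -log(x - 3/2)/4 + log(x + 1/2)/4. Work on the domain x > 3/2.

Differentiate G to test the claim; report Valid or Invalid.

Valid. The derivative of G reproduces f.

d/dx[G] = -2/(4*x**2 - 4*x - 3)
This equals f(x) exactly, so the claim holds.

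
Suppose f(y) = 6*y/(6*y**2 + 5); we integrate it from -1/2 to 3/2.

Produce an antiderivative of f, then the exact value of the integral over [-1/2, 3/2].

f matches the chain-rule pattern g'(h)*h' with inner function h(y) = 2*y**2 + 5/3; substituting u = h(y) collapses the integral.
F(y) = log(2*y**2 + 5/3)/2 is an antiderivative of f.
Check: d/dy[log(2*y**2 + 5/3)/2] = 6*y/(6*y**2 + 5) = f(y).
F(3/2) = log(37/6)/2; F(-1/2) = log(13/6)/2.
Integral = F(3/2) - F(-1/2) = -log(13/6)/2 + log(37/6)/2.

Antiderivative: F(y) = log(2*y**2 + 5/3)/2; value = -log(13/6)/2 + log(37/6)/2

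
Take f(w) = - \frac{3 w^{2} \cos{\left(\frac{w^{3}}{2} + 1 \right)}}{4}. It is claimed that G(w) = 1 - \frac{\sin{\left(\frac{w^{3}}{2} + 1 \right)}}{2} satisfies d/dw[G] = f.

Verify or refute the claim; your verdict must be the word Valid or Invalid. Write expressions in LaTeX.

Valid - differentiating G returns exactly f.

d/dw[G] = - \frac{3 w^{2} \cos{\left(\frac{w^{3}}{2} + 1 \right)}}{4}
This equals f(w) exactly, so the claim holds.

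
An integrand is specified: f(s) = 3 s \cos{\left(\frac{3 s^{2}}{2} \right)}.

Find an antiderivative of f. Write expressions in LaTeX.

f matches the chain-rule pattern g'(h)*h' with inner function h(s) = \frac{3 s^{2}}{2}; substituting u = h(s) collapses the integral.
Check: d/ds[\sin{\left(\frac{3 s^{2}}{2} \right)}] = 3 s \cos{\left(\frac{3 s^{2}}{2} \right)} = f(s).

An antiderivative is F(s) = \sin{\left(\frac{3 s^{2}}{2} \right)}.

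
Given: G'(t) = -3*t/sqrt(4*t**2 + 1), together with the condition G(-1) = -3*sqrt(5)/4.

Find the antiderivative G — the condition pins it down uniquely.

G(t) = -3*sqrt(4*t**2 + 1)/4

G'(t) matches the chain-rule pattern g'(h)*h' with inner function h(t) = 4*t**2 + 1; substituting u = h(t) collapses the integral.
A general antiderivative is -3*sqrt(4*t**2 + 1)/4 + C.
The condition gives C = -3*sqrt(5)/4 - (-3*sqrt(5)/4) = 0.
So G(t) = -3*sqrt(4*t**2 + 1)/4.
Check: d/dt[-3*sqrt(4*t**2 + 1)/4] = -3*t/sqrt(4*t**2 + 1) = G'(t).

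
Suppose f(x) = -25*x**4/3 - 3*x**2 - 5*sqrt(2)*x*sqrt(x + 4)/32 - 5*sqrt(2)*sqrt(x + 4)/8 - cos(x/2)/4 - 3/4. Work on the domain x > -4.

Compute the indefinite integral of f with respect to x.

F(x) = -5*x**5/3 - x**3 - 3*x/4 - (x/2 + 2)**(5/2)/2 - sin(x/2)/2 + C

Integrate term by term and add the pieces.
Check: d/dx[-5*x**5/3 - x**3 - 3*x/4 - (x/2 + 2)**(5/2)/2 - sin(x/2)/2] = sqrt(2)*(-400*sqrt(2)*x**4 - 144*sqrt(2)*x**2 - 15*x*sqrt(x + 4) - 60*sqrt(x + 4) - 12*sqrt(2)*cos(x/2) - 36*sqrt(2))/96, which equals f(x).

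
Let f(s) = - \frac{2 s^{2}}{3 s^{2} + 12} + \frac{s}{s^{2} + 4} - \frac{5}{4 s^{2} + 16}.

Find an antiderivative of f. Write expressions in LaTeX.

An antiderivative is F(s) = - \frac{2 s}{3} + \frac{\log{\left(s^{2} + 4 \right)}}{2} + \frac{17 \operatorname{atan}{\left(\frac{s}{2} \right)}}{24}.

Integrate term by term and add the pieces.
Check: d/ds[- \frac{2 s}{3} + \frac{\log{\left(s^{2} + 4 \right)}}{2} + \frac{17 \operatorname{atan}{\left(\frac{s}{2} \right)}}{24}] = \frac{- 8 s^{2} + 12 s - 15}{12 s^{2} + 48}, which equals f(s).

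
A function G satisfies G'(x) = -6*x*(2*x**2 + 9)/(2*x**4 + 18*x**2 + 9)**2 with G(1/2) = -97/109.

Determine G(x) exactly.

The substitution u = x**4/3 + 3*x**2 + 3/2 works: G'(x) is exactly (dG/du)*(du/dx) for that inner function.
A general antiderivative is 1/(4*(x**4/3 + 3*x**2 + 3/2)) + C.
The condition gives C = -97/109 - (12/109) = -1.
So G(x) = -1 + 1/(4*x**4/3 + 12*x**2 + 6).
Check: d/dx[-1 + 1/(4*x**4/3 + 12*x**2 + 6)] = (-12*x**3 - 54*x)/(4*x**8 + 72*x**6 + 360*x**4 + 324*x**2 + 81), which equals G'(x).

G(x) = -1 + 1/(4*x**4/3 + 12*x**2 + 6)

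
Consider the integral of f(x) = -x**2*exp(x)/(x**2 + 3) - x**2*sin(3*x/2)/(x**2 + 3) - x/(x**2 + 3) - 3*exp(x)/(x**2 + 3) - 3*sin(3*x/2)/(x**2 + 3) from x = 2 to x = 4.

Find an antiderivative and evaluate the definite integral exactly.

Antiderivative: F(x) = -exp(x) - log(x**2 + 3)/2 + 2*cos(3*x/2)/3; value = -exp(4) - log(38)/2 + 2*cos(6)/3 - 2*cos(3)/3 + log(14)/2 + exp(2)

The integrand splits into summands that can be handled one at a time.
F(x) = -exp(x) - log(x**2 + 3)/2 + 2*cos(3*x/2)/3 is an antiderivative of f.
Check: d/dx[-exp(x) - log(x**2 + 3)/2 + 2*cos(3*x/2)/3] = (-x**2*exp(x) - x**2*sin(3*x/2) - x - 3*exp(x) - 3*sin(3*x/2))/(x**2 + 3), which equals f(x).
F(4) = -exp(4) - log(19)/2 + 2*cos(6)/3; F(2) = -exp(2) - log(7)/2 + 2*cos(3)/3.
Integral = F(4) - F(2) = -exp(4) - log(38)/2 + 2*cos(6)/3 - 2*cos(3)/3 + log(14)/2 + exp(2).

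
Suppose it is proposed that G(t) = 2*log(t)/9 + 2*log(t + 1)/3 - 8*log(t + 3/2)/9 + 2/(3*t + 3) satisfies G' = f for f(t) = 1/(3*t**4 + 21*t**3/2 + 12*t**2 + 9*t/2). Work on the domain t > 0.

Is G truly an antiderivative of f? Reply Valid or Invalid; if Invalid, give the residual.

d/dt[G] = 2/(6*t**4 + 21*t**3 + 24*t**2 + 9*t)
This equals f(t) exactly, so the claim holds.

Valid - differentiating G returns exactly f.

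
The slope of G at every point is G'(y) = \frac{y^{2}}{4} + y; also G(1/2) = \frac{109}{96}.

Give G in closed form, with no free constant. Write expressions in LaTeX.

The integrand splits into summands that can be handled one at a time.
A general antiderivative is \frac{y^{3}}{12} + \frac{y^{2}}{2} + C.
The condition gives C = \frac{109}{96} - (\frac{13}{96}) = 1.
So G(y) = \frac{y^{3} + 6 y^{2} + 12}{12}.
Check: d/dy[\frac{y^{3} + 6 y^{2} + 12}{12}] = \frac{y^{2}}{4} + y = G'(y).

G(y) = \frac{y^{3} + 6 y^{2} + 12}{12}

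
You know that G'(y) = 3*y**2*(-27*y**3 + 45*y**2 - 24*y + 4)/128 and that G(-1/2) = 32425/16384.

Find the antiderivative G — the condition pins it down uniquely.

G(y) = -27*y**6/256 + 27*y**5/128 - 9*y**4/64 + y**3/32 + 2

The substitution u = 3*y**2/4 - y/2 works: G'(y) is exactly (dG/du)*(du/dy) for that inner function.
A general antiderivative is -(3*y**2/4 - y/2)**3/4 + C.
The condition gives C = 32425/16384 - (-343/16384) = 2.
So G(y) = -27*y**6/256 + 27*y**5/128 - 9*y**4/64 + y**3/32 + 2.
Check: d/dy[-27*y**6/256 + 27*y**5/128 - 9*y**4/64 + y**3/32 + 2] = -81*y**5/128 + 135*y**4/128 - 9*y**3/16 + 3*y**2/32, which equals G'(y).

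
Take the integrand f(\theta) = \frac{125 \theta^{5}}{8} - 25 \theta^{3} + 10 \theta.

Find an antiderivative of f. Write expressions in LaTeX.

The substitution u = \frac{5 \theta^{2}}{4} - 1 works: f is exactly (dF/du)*(du/d\theta) for that inner function.
Check: d/d\theta[\frac{125 \theta^{6}}{48} - \frac{25 \theta^{4}}{4} + 5 \theta^{2}] = \frac{125 \theta^{5}}{8} - 25 \theta^{3} + 10 \theta = f(\theta).

An antiderivative is F(\theta) = \frac{125 \theta^{6}}{48} - \frac{25 \theta^{4}}{4} + 5 \theta^{2}.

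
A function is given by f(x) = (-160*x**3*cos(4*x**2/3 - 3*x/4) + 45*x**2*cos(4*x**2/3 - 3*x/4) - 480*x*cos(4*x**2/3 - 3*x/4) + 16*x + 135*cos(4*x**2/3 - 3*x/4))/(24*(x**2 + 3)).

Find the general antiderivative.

F(x) = (2*log(2*x**2 + 6) - 15*sin(4*x**2/3 - 3*x/4))/6 + C

Differentiate the proposed F(x) back; it has to land on f(x) exactly.
Check: d/dx[(2*log(2*x**2 + 6) - 15*sin(4*x**2/3 - 3*x/4))/6] = (-160*x**3*cos(4*x**2/3 - 3*x/4) + 45*x**2*cos(4*x**2/3 - 3*x/4) - 480*x*cos(4*x**2/3 - 3*x/4) + 16*x + 135*cos(4*x**2/3 - 3*x/4))/(24*x**2 + 72), which equals f(x).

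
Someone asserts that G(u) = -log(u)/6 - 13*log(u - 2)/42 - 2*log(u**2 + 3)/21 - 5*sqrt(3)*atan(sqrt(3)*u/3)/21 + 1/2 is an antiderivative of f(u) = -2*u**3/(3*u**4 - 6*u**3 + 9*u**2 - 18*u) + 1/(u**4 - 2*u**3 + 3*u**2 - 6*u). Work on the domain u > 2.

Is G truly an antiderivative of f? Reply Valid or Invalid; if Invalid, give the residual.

d/du[G] = (3 - 2*u**3)/(3*u**4 - 6*u**3 + 9*u**2 - 18*u)
This equals f(u) exactly, so the claim holds.

Valid - the claim checks out under differentiation.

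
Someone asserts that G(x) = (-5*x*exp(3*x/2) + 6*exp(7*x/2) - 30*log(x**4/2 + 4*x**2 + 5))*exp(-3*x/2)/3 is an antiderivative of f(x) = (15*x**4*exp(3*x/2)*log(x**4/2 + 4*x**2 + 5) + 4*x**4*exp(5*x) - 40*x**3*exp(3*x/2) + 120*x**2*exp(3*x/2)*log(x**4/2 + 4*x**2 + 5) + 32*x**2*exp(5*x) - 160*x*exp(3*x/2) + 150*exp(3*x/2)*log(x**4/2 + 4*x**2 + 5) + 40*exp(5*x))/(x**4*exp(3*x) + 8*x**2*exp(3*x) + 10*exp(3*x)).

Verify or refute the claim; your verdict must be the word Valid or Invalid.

Invalid: d/dx[G] - f = -5/3, which is not 0.

d/dx[G] = (12*x**4*exp(7*x/2) - 5*x**4*exp(3*x/2) + 45*x**4*log(x**4/2 + 4*x**2 + 5) - 120*x**3 + 96*x**2*exp(7*x/2) - 40*x**2*exp(3*x/2) + 360*x**2*log(x**4/2 + 4*x**2 + 5) - 480*x + 120*exp(7*x/2) - 50*exp(3*x/2) + 450*log(x**4/2 + 4*x**2 + 5))/(3*x**4*exp(3*x/2) + 24*x**2*exp(3*x/2) + 30*exp(3*x/2))
d/dx[G] - f(x) = -5/3 != 0.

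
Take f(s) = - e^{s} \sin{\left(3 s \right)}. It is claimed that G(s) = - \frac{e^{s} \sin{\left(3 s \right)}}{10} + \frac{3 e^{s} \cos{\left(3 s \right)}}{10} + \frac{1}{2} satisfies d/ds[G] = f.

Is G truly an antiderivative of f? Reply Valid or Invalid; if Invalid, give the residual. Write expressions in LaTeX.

d/ds[G] = - e^{s} \sin{\left(3 s \right)}
This equals f(s) exactly, so the claim holds.

Valid - differentiating G returns exactly f.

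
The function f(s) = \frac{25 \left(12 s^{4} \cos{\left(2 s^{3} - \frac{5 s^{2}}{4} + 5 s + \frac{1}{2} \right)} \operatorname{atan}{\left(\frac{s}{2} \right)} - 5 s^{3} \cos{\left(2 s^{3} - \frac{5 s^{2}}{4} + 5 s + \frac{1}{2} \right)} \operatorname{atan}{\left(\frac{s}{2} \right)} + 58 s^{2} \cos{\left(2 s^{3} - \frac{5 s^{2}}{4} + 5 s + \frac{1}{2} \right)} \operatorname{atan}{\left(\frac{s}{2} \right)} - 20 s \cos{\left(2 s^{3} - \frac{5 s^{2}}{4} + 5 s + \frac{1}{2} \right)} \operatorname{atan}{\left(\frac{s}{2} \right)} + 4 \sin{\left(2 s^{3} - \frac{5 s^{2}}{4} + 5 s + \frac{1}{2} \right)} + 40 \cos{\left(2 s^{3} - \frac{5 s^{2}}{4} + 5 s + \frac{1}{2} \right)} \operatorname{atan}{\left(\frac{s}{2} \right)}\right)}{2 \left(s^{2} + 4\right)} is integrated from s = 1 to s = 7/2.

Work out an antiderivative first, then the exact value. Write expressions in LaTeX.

Antiderivative: F(s) = 25 \sin{\left(2 s^{3} - \frac{5 s^{2}}{4} + 5 s + \frac{1}{2} \right)} \operatorname{atan}{\left(\frac{s}{2} \right)}; value = - 25 \sin{\left(\frac{25}{4} \right)} \operatorname{atan}{\left(\frac{1}{2} \right)} + 25 \sin{\left(\frac{1415}{16} \right)} \operatorname{atan}{\left(\frac{7}{4} \right)}

Recognize the product-rule pattern: f = u'v + uv' with u = 25 \operatorname{atan}{\left(\frac{s}{2} \right)}, v = \sin{\left(2 s^{3} - \frac{5 s^{2}}{4} + 5 s + \frac{1}{2} \right)}, so integration by parts undoes it.
F(s) = 25 \sin{\left(2 s^{3} - \frac{5 s^{2}}{4} + 5 s + \frac{1}{2} \right)} \operatorname{atan}{\left(\frac{s}{2} \right)} is an antiderivative of f.
Check: d/ds[25 \sin{\left(2 s^{3} - \frac{5 s^{2}}{4} + 5 s + \frac{1}{2} \right)} \operatorname{atan}{\left(\frac{s}{2} \right)}] = \frac{300 s^{4} \cos{\left(2 s^{3} - \frac{5 s^{2}}{4} + 5 s + \frac{1}{2} \right)} \operatorname{atan}{\left(\frac{s}{2} \right)} - 125 s^{3} \cos{\left(2 s^{3} - \frac{5 s^{2}}{4} + 5 s + \frac{1}{2} \right)} \operatorname{atan}{\left(\frac{s}{2} \right)} + 1450 s^{2} \cos{\left(2 s^{3} - \frac{5 s^{2}}{4} + 5 s + \frac{1}{2} \right)} \operatorname{atan}{\left(\frac{s}{2} \right)} - 500 s \cos{\left(2 s^{3} - \frac{5 s^{2}}{4} + 5 s + \frac{1}{2} \right)} \operatorname{atan}{\left(\frac{s}{2} \right)} + 100 \sin{\left(2 s^{3} - \frac{5 s^{2}}{4} + 5 s + \frac{1}{2} \right)} + 1000 \cos{\left(2 s^{3} - \frac{5 s^{2}}{4} + 5 s + \frac{1}{2} \right)} \operatorname{atan}{\left(\frac{s}{2} \right)}}{2 s^{2} + 8}, which equals f(s).
F(7/2) = 25 \sin{\left(\frac{1415}{16} \right)} \operatorname{atan}{\left(\frac{7}{4} \right)}; F(1) = 25 \sin{\left(\frac{25}{4} \right)} \operatorname{atan}{\left(\frac{1}{2} \right)}.
Integral = F(7/2) - F(1) = - 25 \sin{\left(\frac{25}{4} \right)} \operatorname{atan}{\left(\frac{1}{2} \right)} + 25 \sin{\left(\frac{1415}{16} \right)} \operatorname{atan}{\left(\frac{7}{4} \right)}.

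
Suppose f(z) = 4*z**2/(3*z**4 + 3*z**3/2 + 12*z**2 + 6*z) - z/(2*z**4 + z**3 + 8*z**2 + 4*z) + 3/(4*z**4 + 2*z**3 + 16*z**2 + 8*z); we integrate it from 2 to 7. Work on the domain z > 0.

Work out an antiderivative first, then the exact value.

The denominator factors as 6*z*(2*z + 1)*(z**2 + 4); partial fractions split f into directly integrable pieces: (103*z + 416)/(408*(z**2 + 4)) - 64/(51*(2*z + 1)) + 3/(8*z).
F(z) = (306*log(z) - 512*log(z + 1/2) + 103*log(z**2 + 4) + 416*atan(z/2))/816 is an antiderivative of f.
Check: d/dz[(306*log(z) - 512*log(z + 1/2) + 103*log(z**2 + 4) + 416*atan(z/2))/816] = (16*z**2 - 6*z + 9)/(12*z**4 + 6*z**3 + 48*z**2 + 24*z), which equals f(z).
F(7) = -32*log(15/2)/51 + 103*log(53)/816 + 26*atan(7/2)/51 + 3*log(7)/8; F(2) = -32*log(5/2)/51 + 3*log(2)/8 + 103*log(8)/816 + 13*pi/102.
Integral = F(7) - F(2) = -32*log(15/2)/51 - 13*pi/102 - 103*log(8)/816 - 3*log(2)/8 + 103*log(53)/816 + 32*log(5/2)/51 + 26*atan(7/2)/51 + 3*log(7)/8.

Antiderivative: F(z) = (306*log(z) - 512*log(z + 1/2) + 103*log(z**2 + 4) + 416*atan(z/2))/816; value = -32*log(15/2)/51 - 13*pi/102 - 103*log(8)/816 - 3*log(2)/8 + 103*log(53)/816 + 32*log(5/2)/51 + 26*atan(7/2)/51 + 3*log(7)/8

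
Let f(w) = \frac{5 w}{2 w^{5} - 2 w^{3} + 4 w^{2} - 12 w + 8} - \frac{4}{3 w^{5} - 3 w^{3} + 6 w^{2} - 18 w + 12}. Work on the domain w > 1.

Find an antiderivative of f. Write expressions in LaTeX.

An antiderivative is F(w) = \frac{48 \left(w - 1\right) \log{\left(w - 1 \right)} - 38 \left(w - 1\right) \log{\left(w + 2 \right)} - 5 \left(w - 1\right) \log{\left(w^{2} + 2 \right)} - 83 \sqrt{2} \left(w - 1\right) \operatorname{atan}{\left(\frac{\sqrt{2} w}{2} \right)} - 42}{324 \left(w - 1\right)}.

The denominator factors as 6 \left(w - 1\right)^{2} \left(w + 2\right) \left(w^{2} + 2\right); partial fractions split f into directly integrable pieces: - \frac{5 w + 83}{162 \left(w^{2} + 2\right)} - \frac{19}{162 \left(w + 2\right)} + \frac{4}{27 \left(w - 1\right)} + \frac{7}{54 \left(w - 1\right)^{2}}.
Check: d/dw[\frac{48 \left(w - 1\right) \log{\left(w - 1 \right)} - 38 \left(w - 1\right) \log{\left(w + 2 \right)} - 5 \left(w - 1\right) \log{\left(w^{2} + 2 \right)} - 83 \sqrt{2} \left(w - 1\right) \operatorname{atan}{\left(\frac{\sqrt{2} w}{2} \right)} - 42}{324 \left(w - 1\right)}] = \frac{15 w - 8}{6 w^{5} - 6 w^{3} + 12 w^{2} - 36 w + 24}, which equals f(w).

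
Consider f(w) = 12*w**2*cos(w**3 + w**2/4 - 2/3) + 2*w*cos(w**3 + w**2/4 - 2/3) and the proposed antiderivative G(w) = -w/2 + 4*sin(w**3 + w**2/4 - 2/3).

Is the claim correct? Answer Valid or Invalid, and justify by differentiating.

d/dw[G] = 12*w**2*cos(w**3 + w**2/4 - 2/3) + 2*w*cos(w**3 + w**2/4 - 2/3) - 1/2
d/dw[G] - f(w) = -1/2 != 0.

Invalid: d/dw[G] - f = -1/2, which is not 0.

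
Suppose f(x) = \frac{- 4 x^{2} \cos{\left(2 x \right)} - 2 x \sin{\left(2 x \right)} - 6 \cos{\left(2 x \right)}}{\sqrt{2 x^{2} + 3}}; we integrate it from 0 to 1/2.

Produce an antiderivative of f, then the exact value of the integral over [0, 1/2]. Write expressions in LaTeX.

Antiderivative: F(x) = - \sqrt{2 x^{2} + 3} \sin{\left(2 x \right)}; value = - \frac{\sqrt{14} \sin{\left(1 \right)}}{2}

f has the shape u'v + uv' for u = - \sqrt{2 x^{2} + 3} and v = \sin{\left(2 x \right)} — it is the derivative of the product u*v.
F(x) = - \sqrt{2 x^{2} + 3} \sin{\left(2 x \right)} is an antiderivative of f.
Check: d/dx[- \sqrt{2 x^{2} + 3} \sin{\left(2 x \right)}] = \frac{- 4 x^{2} \cos{\left(2 x \right)} - 2 x \sin{\left(2 x \right)} - 6 \cos{\left(2 x \right)}}{\sqrt{2 x^{2} + 3}} = f(x).
F(1/2) = - \frac{\sqrt{14} \sin{\left(1 \right)}}{2}; F(0) = 0.
Integral = F(1/2) - F(0) = - \frac{\sqrt{14} \sin{\left(1 \right)}}{2}.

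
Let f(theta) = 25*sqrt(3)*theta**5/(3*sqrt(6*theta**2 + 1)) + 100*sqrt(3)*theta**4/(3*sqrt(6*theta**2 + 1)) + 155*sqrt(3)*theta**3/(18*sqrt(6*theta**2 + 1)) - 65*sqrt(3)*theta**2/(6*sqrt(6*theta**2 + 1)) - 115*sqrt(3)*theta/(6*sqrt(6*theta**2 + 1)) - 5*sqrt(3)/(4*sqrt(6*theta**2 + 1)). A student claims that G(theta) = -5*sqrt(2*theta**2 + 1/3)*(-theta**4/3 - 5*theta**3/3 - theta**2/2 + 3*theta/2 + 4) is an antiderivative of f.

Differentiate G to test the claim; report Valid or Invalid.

Invalid: d/dtheta[G] - f = sqrt(3)*(300*theta**5 + 1200*theta**4 + 310*theta**3 - 390*theta**2 - 690*theta - 45)/(36*sqrt(6*theta**2 + 1)), which is not 0.

d/dtheta[G] = sqrt(3)*(300*theta**5 + 1200*theta**4 + 310*theta**3 - 390*theta**2 - 690*theta - 45)/(18*sqrt(6*theta**2 + 1))
d/dtheta[G] - f(theta) = sqrt(3)*(300*theta**5 + 1200*theta**4 + 310*theta**3 - 390*theta**2 - 690*theta - 45)/(36*sqrt(6*theta**2 + 1)) != 0.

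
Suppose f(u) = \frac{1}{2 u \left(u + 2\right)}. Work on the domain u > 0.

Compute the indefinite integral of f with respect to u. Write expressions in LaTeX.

Factor the denominator (2 u \left(u + 2\right)) and decompose: f = - \frac{1}{4 \left(u + 2\right)} + \frac{1}{4 u}; each piece integrates to a log, atan, or power term.
Check: d/du[\frac{\log{\left(u \right)}}{4} - \frac{\log{\left(u + 2 \right)}}{4}] = \frac{1}{2 u^{2} + 4 u}, which equals f(u).

F(u) = \frac{\log{\left(u \right)}}{4} - \frac{\log{\left(u + 2 \right)}}{4} + C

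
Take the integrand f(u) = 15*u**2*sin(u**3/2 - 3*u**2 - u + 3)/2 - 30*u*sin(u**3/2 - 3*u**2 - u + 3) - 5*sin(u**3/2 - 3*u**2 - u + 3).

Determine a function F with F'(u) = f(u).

f matches the chain-rule pattern g'(h)*h' with inner function h(u) = u**3/2 - 3*u**2 - u + 3; substituting w = h(u) collapses the integral.
Check: d/du[-5*cos(u**3/2 - 3*u**2 - u + 3)] = 15*u**2*sin(u**3/2 - 3*u**2 - u + 3)/2 - 30*u*sin(u**3/2 - 3*u**2 - u + 3) - 5*sin(u**3/2 - 3*u**2 - u + 3) = f(u).

An antiderivative is F(u) = -5*cos(u**3/2 - 3*u**2 - u + 3).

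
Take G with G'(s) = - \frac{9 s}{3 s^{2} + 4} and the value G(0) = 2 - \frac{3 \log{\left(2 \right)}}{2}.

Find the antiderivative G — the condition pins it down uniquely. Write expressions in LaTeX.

G'(s) matches the chain-rule pattern g'(h)*h' with inner function h(s) = \frac{3 s^{2}}{2} + 2; substituting u = h(s) collapses the integral.
A general antiderivative is - \frac{3 \log{\left(\frac{3 s^{2}}{2} + 2 \right)}}{2} + C.
The condition gives C = 2 - \frac{3 \log{\left(2 \right)}}{2} - (- \frac{3 \log{\left(2 \right)}}{2}) = 2.
So G(s) = - \frac{3 \log{\left(\frac{3 s^{2}}{2} + 2 \right)} - 4}{2}.
Check: d/ds[- \frac{3 \log{\left(\frac{3 s^{2}}{2} + 2 \right)} - 4}{2}] = - \frac{9 s}{3 s^{2} + 4} = G'(s).

G(s) = - \frac{3 \log{\left(\frac{3 s^{2}}{2} + 2 \right)} - 4}{2}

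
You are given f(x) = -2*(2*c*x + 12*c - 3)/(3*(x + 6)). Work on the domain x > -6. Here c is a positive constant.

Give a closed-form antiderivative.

An antiderivative is F(x) = 2*(-2*c*x + 3*log(x/2 + 3))/3.

Differentiate the proposed F(x) back; it has to land on f(x) exactly.
Check: d/dx[2*(-2*c*x + 3*log(x/2 + 3))/3] = (-4*c*x - 24*c + 6)/(3*x + 18), which equals f(x).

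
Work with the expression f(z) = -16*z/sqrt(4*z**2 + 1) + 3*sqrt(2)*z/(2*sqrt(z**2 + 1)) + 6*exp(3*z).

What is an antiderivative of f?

The integrand splits into summands that can be handled one at a time.
Check: d/dz[3*sqrt(2*z**2 + 2)/2 - 4*sqrt(4*z**2 + 1) + 2*exp(3*z)] = (-32*z*sqrt(z**2 + 1) + 3*sqrt(2)*z*sqrt(4*z**2 + 1) + 12*sqrt(z**2 + 1)*sqrt(4*z**2 + 1)*exp(3*z))/(2*sqrt(z**2 + 1)*sqrt(4*z**2 + 1)), which equals f(z).

An antiderivative is F(z) = 3*sqrt(2*z**2 + 2)/2 - 4*sqrt(4*z**2 + 1) + 2*exp(3*z).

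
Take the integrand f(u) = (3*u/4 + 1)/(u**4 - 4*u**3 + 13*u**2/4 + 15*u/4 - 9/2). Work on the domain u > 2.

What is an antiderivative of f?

Factor the denominator ((u - 2)*(u + 1)*(2*u - 3)**2) and decompose: f = -166/(25*(2*u - 3)) - 34/(5*(2*u - 3)**2) - 1/(75*(u + 1)) + 10/(3*(u - 2)); each piece integrates to a log, atan, or power term.
Check: d/du[(250*(2*u - 3)*log(u - 2) - 249*(2*u - 3)*log(u - 3/2) - (2*u - 3)*log(u + 1) + 255)/(75*(2*u - 3))] = (3*u + 4)/(4*u**4 - 16*u**3 + 13*u**2 + 15*u - 18), which equals f(u).

An antiderivative is F(u) = (250*(2*u - 3)*log(u - 2) - 249*(2*u - 3)*log(u - 3/2) - (2*u - 3)*log(u + 1) + 255)/(75*(2*u - 3)).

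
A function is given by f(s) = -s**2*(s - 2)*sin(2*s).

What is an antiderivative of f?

An antiderivative is F(s) = s**3*cos(2*s)/2 - 3*s**2*sin(2*s)/4 - s**2*cos(2*s) + s*sin(2*s) - 3*s*cos(2*s)/4 + 3*sin(2*s)/8 + cos(2*s)/2.

A first test for any F(s): its s-derivative must equal f(s) identically.
Check: d/ds[s**3*cos(2*s)/2 - 3*s**2*sin(2*s)/4 - s**2*cos(2*s) + s*sin(2*s) - 3*s*cos(2*s)/4 + 3*sin(2*s)/8 + cos(2*s)/2] = -s**3*sin(2*s) + 2*s**2*sin(2*s), which equals f(s).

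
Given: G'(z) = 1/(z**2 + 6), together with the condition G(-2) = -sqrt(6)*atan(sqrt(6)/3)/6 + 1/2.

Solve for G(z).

G(z) = sqrt(6)*atan(sqrt(6)*z/6)/6 + 1/2

A first test for any G(z): its z-derivative must equal the given G'(z).
A general antiderivative is sqrt(6)*atan(sqrt(6)*z/6)/6 + C.
The condition gives C = -sqrt(6)*atan(sqrt(6)/3)/6 + 1/2 - (-sqrt(6)*atan(sqrt(6)/3)/6) = 1/2.
So G(z) = sqrt(6)*atan(sqrt(6)*z/6)/6 + 1/2.
Check: d/dz[sqrt(6)*atan(sqrt(6)*z/6)/6 + 1/2] = 1/(z**2 + 6) = G'(z).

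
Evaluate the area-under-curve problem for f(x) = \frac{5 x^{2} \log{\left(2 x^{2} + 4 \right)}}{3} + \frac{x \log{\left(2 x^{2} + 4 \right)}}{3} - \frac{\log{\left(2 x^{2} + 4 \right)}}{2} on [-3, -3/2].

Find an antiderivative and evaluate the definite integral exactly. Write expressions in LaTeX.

Integrate term by term and add the pieces.
F(x) = \frac{30 x^{3} \log{\left(2 x^{2} + 4 \right)} - 20 x^{3} + 9 x^{2} \log{\left(2 x^{2} + 4 \right)} - 9 x^{2} - 27 x \log{\left(2 x^{2} + 4 \right)} + 174 x + 18 \log{\left(x^{2} + 2 \right)} - 174 \sqrt{2} \operatorname{atan}{\left(\frac{\sqrt{2} x}{2} \right)}}{54} is an antiderivative of f.
Check: d/dx[\frac{30 x^{3} \log{\left(2 x^{2} + 4 \right)} - 20 x^{3} + 9 x^{2} \log{\left(2 x^{2} + 4 \right)} - 9 x^{2} - 27 x \log{\left(2 x^{2} + 4 \right)} + 174 x + 18 \log{\left(x^{2} + 2 \right)} - 174 \sqrt{2} \operatorname{atan}{\left(\frac{\sqrt{2} x}{2} \right)}}{54}] = \frac{5 x^{2} \log{\left(x^{2} + 2 \right)}}{3} + \frac{5 x^{2} \log{\left(2 \right)}}{3} + \frac{x \log{\left(x^{2} + 2 \right)}}{3} + \frac{x \log{\left(2 \right)}}{3} - \frac{\log{\left(x^{2} + 2 \right)}}{2} - \frac{\log{\left(2 \right)}}{2}, which equals f(x).
F(-3/2) = - \frac{95}{24} - \frac{3 \log{\left(\frac{17}{2} \right)}}{4} + \frac{\log{\left(\frac{17}{4} \right)}}{3} + \frac{29 \sqrt{2} \operatorname{atan}{\left(\frac{3 \sqrt{2}}{4} \right)}}{9}; F(-3) = - 12 \log{\left(22 \right)} - \frac{7}{6} + \frac{\log{\left(11 \right)}}{3} + \frac{29 \sqrt{2} \operatorname{atan}{\left(\frac{3 \sqrt{2}}{2} \right)}}{9}.
Integral = F(-3/2) - F(-3) = - \frac{29 \sqrt{2} \operatorname{atan}{\left(\frac{3 \sqrt{2}}{2} \right)}}{9} - \frac{67}{24} - \frac{3 \log{\left(\frac{17}{2} \right)}}{4} - \frac{\log{\left(11 \right)}}{3} + \frac{\log{\left(\frac{17}{4} \right)}}{3} + \frac{29 \sqrt{2} \operatorname{atan}{\left(\frac{3 \sqrt{2}}{4} \right)}}{9} + 12 \log{\left(22 \right)}.

Antiderivative: F(x) = \frac{30 x^{3} \log{\left(2 x^{2} + 4 \right)} - 20 x^{3} + 9 x^{2} \log{\left(2 x^{2} + 4 \right)} - 9 x^{2} - 27 x \log{\left(2 x^{2} + 4 \right)} + 174 x + 18 \log{\left(x^{2} + 2 \right)} - 174 \sqrt{2} \operatorname{atan}{\left(\frac{\sqrt{2} x}{2} \right)}}{54}; value = - \frac{29 \sqrt{2} \operatorname{atan}{\left(\frac{3 \sqrt{2}}{2} \right)}}{9} - \frac{67}{24} - \frac{3 \log{\left(\frac{17}{2} \right)}}{4} - \frac{\log{\left(11 \right)}}{3} + \frac{\log{\left(\frac{17}{4} \right)}}{3} + \frac{29 \sqrt{2} \operatorname{atan}{\left(\frac{3 \sqrt{2}}{4} \right)}}{9} + 12 \log{\left(22 \right)}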